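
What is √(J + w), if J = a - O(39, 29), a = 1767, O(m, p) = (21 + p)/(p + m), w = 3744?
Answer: √6369866/34 ≈ 74.231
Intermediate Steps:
O(m, p) = (21 + p)/(m + p)
J = 60053/34 (J = 1767 - (21 + 29)/(39 + 29) = 1767 - 50/68 = 1767 - 1*25/34 = 1767 - 25/34 = 60053/34 ≈ 1766.3)
√(J + w) = √(60053/34 + 3744) = √(187349/34) = √6369866/34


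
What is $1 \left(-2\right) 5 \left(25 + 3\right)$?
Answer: $-280$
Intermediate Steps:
$1 \left(-2\right) 5 \left(25 + 3\right) = \left(-2\right) 5 \cdot 28 = \left(-10\right) 28 = -280$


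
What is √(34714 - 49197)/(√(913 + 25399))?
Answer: I*√95269174/13156 ≈ 0.74191*I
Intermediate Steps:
√(34714 - 49197)/(√(913 + 25399)) = √(-14483)/(√26312) = (I*√14483)/((2*√6578)) = (I*√14483)*(√6578/13156) = I*√95269174/13156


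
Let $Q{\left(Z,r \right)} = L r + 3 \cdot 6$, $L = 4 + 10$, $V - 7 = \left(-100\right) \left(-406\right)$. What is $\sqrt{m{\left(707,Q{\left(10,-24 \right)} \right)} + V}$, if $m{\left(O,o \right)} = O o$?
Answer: $i \sqrt{184219} \approx 429.21 i$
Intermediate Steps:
$V = 40607$ ($V = 7 - -40600 = 7 + 40600 = 40607$)
$L = 14$
$Q{\left(Z,r \right)} = 18 + 14 r$ ($Q{\left(Z,r \right)} = 14 r + 3 \cdot 6 = 14 r + 18 = 18 + 14 r$)
$\sqrt{m{\left(707,Q{\left(10,-24 \right)} \right)} + V} = \sqrt{707 \left(18 + 14 \left(-24\right)\right) + 40607} = \sqrt{707 \left(18 - 336\right) + 40607} = \sqrt{707 \left(-318\right) + 40607} = \sqrt{-224826 + 40607} = \sqrt{-184219} = i \sqrt{184219}$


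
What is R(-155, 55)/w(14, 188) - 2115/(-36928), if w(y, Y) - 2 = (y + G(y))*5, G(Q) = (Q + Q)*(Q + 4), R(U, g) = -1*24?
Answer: 47873/997056 ≈ 0.048014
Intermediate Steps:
R(U, g) = -24
G(Q) = 2*Q*(4 + Q) (G(Q) = (2*Q)*(4 + Q) = 2*Q*(4 + Q))
w(y, Y) = 2 + 5*y + 10*y*(4 + y) (w(y, Y) = 2 + (y + 2*y*(4 + y))*5 = 2 + (5*y + 10*y*(4 + y)) = 2 + 5*y + 10*y*(4 + y))
R(-155, 55)/w(14, 188) - 2115/(-36928) = -24/(2 + 10*14² + 45*14) - 2115/(-36928) = -24/(2 + 10*196 + 630) - 2115*(-1/36928) = -24/(2 + 1960 + 630) + 2115/36928 = -24/2592 + 2115/36928 = -24*1/2592 + 2115/36928 = -1/108 + 2115/36928 = 47873/997056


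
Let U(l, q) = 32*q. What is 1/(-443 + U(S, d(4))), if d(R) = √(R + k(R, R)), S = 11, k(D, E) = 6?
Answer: -443/186009 - 32*√10/186009 ≈ -0.0029256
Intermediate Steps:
d(R) = √(6 + R) (d(R) = √(R + 6) = √(6 + R))
1/(-443 + U(S, d(4))) = 1/(-443 + 32*√(6 + 4)) = 1/(-443 + 32*√10)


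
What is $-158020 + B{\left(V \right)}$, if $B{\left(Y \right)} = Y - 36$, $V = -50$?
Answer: $-158106$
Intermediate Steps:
$B{\left(Y \right)} = -36 + Y$ ($B{\left(Y \right)} = Y - 36 = -36 + Y$)
$-158020 + B{\left(V \right)} = -158020 - 86 = -158106$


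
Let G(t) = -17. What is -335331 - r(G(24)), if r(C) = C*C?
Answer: -335620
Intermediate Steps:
r(C) = C²
-335331 - r(G(24)) = -335331 - 1*(-17)² = -335331 - 1*289 = -335331 - 289 = -335620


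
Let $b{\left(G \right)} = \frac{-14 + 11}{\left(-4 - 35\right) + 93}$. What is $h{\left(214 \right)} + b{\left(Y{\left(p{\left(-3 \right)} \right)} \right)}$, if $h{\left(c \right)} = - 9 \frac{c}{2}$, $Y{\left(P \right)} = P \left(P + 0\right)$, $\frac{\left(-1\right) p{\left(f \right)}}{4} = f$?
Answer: $- \frac{17335}{18} \approx -963.06$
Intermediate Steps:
$p{\left(f \right)} = - 4 f$
$Y{\left(P \right)} = P^{2}$ ($Y{\left(P \right)} = P P = P^{2}$)
$h{\left(c \right)} = - \frac{9 c}{2}$ ($h{\left(c \right)} = - 9 c \frac{1}{2} = - 9 \frac{c}{2} = - \frac{9 c}{2}$)
$b{\left(G \right)} = - \frac{1}{18}$ ($b{\left(G \right)} = - \frac{3}{-39 + 93} = - \frac{3}{54} = \left(-3\right) \frac{1}{54} = - \frac{1}{18}$)
$h{\left(214 \right)} + b{\left(Y{\left(p{\left(-3 \right)} \right)} \right)} = \left(- \frac{9}{2}\right) 214 - \frac{1}{18} = -963 - \frac{1}{18} = - \frac{17335}{18}$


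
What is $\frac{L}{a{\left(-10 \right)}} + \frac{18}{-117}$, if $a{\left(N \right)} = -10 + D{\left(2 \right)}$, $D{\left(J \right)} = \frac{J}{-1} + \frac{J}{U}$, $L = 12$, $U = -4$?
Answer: $- \frac{362}{325} \approx -1.1138$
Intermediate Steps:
$D{\left(J \right)} = - \frac{5 J}{4}$ ($D{\left(J \right)} = \frac{J}{-1} + \frac{J}{-4} = J \left(-1\right) + J \left(- \frac{1}{4}\right) = - J - \frac{J}{4} = - \frac{5 J}{4}$)
$a{\left(N \right)} = - \frac{25}{2}$ ($a{\left(N \right)} = -10 - \frac{5}{2} = - \frac{25}{2}$)
$\frac{L}{a{\left(-10 \right)}} + \frac{18}{-117} = \frac{12}{- \frac{25}{2}} + \frac{18}{-117} = 12 \left(- \frac{2}{25}\right) + 18 \left(- \frac{1}{117}\right) = - \frac{24}{25} - \frac{2}{13} = - \frac{362}{325}$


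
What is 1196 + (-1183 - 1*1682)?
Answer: -1669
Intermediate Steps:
1196 + (-1183 - 1*1682) = 1196 + (-1183 - 1682) = 1196 - 2865 = -1669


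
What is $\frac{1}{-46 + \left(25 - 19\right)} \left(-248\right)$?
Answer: $\frac{31}{5} \approx 6.2$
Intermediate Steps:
$\frac{1}{-46 + \left(25 - 19\right)} \left(-248\right) = \frac{1}{-46 + 6} \left(-248\right) = \frac{1}{-40} \left(-248\right) = \left(- \frac{1}{40}\right) \left(-248\right) = \frac{31}{5}$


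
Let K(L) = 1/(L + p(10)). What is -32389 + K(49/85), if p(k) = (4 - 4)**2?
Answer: -1586976/49 ≈ -32387.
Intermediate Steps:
p(k) = 0 (p(k) = 0**2 = 0)
K(L) = 1/L (K(L) = 1/(L + 0) = 1/L)
-32389 + K(49/85) = -32389 + 1/(49/85) = -32389 + 85/49 = -1586976/49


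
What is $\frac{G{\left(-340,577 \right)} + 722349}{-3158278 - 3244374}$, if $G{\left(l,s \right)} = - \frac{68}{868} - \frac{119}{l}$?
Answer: $- \frac{3134995839}{27787509680} \approx -0.11282$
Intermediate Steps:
$G{\left(l,s \right)} = - \frac{17}{217} - \frac{119}{l}$ ($G{\left(l,s \right)} = \left(-68\right) \frac{1}{868} - \frac{119}{l} = - \frac{17}{217} - \frac{119}{l}$)
$\frac{G{\left(-340,577 \right)} + 722349}{-3158278 - 3244374} = \frac{\left(- \frac{17}{217} - \frac{119}{-340}\right) + 722349}{-3158278 - 3244374} = \frac{\left(- \frac{17}{217} - - \frac{7}{20}\right) + 722349}{-6402652} = \left(\left(- \frac{17}{217} + \frac{7}{20}\right) + 722349\right) \left(- \frac{1}{6402652}\right) = \left(\frac{1179}{4340} + 722349\right) \left(- \frac{1}{6402652}\right) = \frac{3134995839}{4340} \left(- \frac{1}{6402652}\right) = - \frac{3134995839}{27787509680}$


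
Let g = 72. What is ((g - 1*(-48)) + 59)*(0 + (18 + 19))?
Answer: 6623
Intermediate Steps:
((g - 1*(-48)) + 59)*(0 + (18 + 19)) = ((72 - 1*(-48)) + 59)*(0 + (18 + 19)) = ((72 + 48) + 59)*(0 + 37) = (120 + 59)*37 = 179*37 = 6623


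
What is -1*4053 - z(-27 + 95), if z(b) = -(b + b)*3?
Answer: -3645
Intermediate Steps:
z(b) = -6*b (z(b) = -2*b*3 = -6*b)
-1*4053 - z(-27 + 95) = -1*4053 - (-6)*(-27 + 95) = -4053 - (-6)*68 = -4053 - 1*(-408) = -4053 + 408 = -3645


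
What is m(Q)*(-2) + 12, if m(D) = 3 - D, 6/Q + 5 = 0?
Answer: 18/5 ≈ 3.6000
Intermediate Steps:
Q = -6/5 (Q = 6/(-5 + 0) = 6/(-5) = 6*(-⅕) = -6/5 ≈ -1.2000)
m(Q)*(-2) + 12 = (3 - 1*(-6/5))*(-2) + 12 = (3 + 6/5)*(-2) + 12 = (21/5)*(-2) + 12 = -42/5 + 12 = 18/5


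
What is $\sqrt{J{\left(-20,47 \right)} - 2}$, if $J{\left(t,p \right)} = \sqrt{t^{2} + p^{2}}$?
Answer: $\sqrt{-2 + \sqrt{2609}} \approx 7.0056$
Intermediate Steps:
$J{\left(t,p \right)} = \sqrt{p^{2} + t^{2}}$
$\sqrt{J{\left(-20,47 \right)} - 2} = \sqrt{\sqrt{47^{2} + \left(-20\right)^{2}} - 2} = \sqrt{\sqrt{2209 + 400} - 2} = \sqrt{\sqrt{2609} - 2} = \sqrt{-2 + \sqrt{2609}}$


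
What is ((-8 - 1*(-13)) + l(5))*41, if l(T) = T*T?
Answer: 1230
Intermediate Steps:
l(T) = T²
((-8 - 1*(-13)) + l(5))*41 = ((-8 - 1*(-13)) + 5²)*41 = ((-8 + 13) + 25)*41 = (5 + 25)*41 = 30*41 = 1230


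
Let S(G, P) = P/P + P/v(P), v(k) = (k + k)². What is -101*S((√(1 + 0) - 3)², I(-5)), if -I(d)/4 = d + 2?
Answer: -4949/48 ≈ -103.10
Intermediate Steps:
v(k) = 4*k² (v(k) = (2*k)² = 4*k²)
I(d) = -8 - 4*d (I(d) = -4*(d + 2) = -4*(2 + d) = -8 - 4*d)
S(G, P) = 1 + 1/(4*P) (S(G, P) = P/P + P/((4*P²)) = 1 + P*(1/(4*P²)) = 1 + 1/(4*P))
-101*S((√(1 + 0) - 3)², I(-5)) = -101*(¼ + (-8 - 4*(-5)))/(-8 - 4*(-5)) = -101*(¼ + (-8 + 20))/(-8 + 20) = -101*(¼ + 12)/12 = -101*49/(12*4) = -101*49/48 = -4949/48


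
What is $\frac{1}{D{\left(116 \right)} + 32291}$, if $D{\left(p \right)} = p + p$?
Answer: $\frac{1}{32523} \approx 3.0747 \cdot 10^{-5}$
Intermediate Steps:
$D{\left(p \right)} = 2 p$
$\frac{1}{D{\left(116 \right)} + 32291} = \frac{1}{2 \cdot 116 + 32291} = \frac{1}{232 + 32291} = \frac{1}{32523}$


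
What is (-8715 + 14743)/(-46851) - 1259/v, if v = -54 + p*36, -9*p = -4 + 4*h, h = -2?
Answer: 19649747/93702 ≈ 209.70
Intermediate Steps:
p = 4/3 (p = -(-4 + 4*(-2))/9 = -(-4 - 8)/9 = -⅑*(-12) = 4/3 ≈ 1.3333)
v = -6 (v = -54 + (4/3)*36 = -54 + 48 = -6)
(-8715 + 14743)/(-46851) - 1259/v = (-8715 + 14743)/(-46851) - 1259/(-6) = 6028*(-1/46851) - 1259*(-⅙) = -6028/46851 + 1259/6 = 19649747/93702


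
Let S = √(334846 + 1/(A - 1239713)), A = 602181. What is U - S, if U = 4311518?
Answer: 4311518 - √34024292311636193/318766 ≈ 4.3109e+6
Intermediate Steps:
S = √34024292311636193/318766 (S = √(334846 + 1/(602181 - 1239713)) = √(334846 + 1/(-637532)) = √(334846 - 1/637532) = √(213475040071/637532) = √34024292311636193/318766 ≈ 578.66)
U - S = 4311518 - √34024292311636193/318766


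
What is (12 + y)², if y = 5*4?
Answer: 1024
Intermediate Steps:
y = 20
(12 + y)² = (12 + 20)² = 32² = 1024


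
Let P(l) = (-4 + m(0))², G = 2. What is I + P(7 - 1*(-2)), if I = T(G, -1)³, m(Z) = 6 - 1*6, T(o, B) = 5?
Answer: 141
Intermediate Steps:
m(Z) = 0 (m(Z) = 6 - 6 = 0)
I = 125 (I = 5³ = 125)
P(l) = 16 (P(l) = (-4 + 0)² = (-4)² = 16)
I + P(7 - 1*(-2)) = 125 + 16 = 141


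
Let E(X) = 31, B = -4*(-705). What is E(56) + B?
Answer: 2851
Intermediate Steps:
B = 2820
E(56) + B = 31 + 2820 = 2851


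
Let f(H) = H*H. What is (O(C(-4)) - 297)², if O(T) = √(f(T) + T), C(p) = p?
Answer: 88221 - 1188*√3 ≈ 86163.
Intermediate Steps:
f(H) = H²
O(T) = √(T + T²) (O(T) = √(T² + T) = √(T + T²))
(O(C(-4)) - 297)² = (√(-4*(1 - 4)) - 297)² = (√(-4*(-3)) - 297)² = (√12 - 297)² = (2*√3 - 297)² = (-297 + 2*√3)²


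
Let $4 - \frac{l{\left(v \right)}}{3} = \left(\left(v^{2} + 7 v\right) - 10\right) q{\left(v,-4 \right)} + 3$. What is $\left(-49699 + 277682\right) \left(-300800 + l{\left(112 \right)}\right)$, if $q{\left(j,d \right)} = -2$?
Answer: $-50358936887$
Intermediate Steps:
$l{\left(v \right)} = -57 + 6 v^{2} + 42 v$ ($l{\left(v \right)} = 12 - 3 \left(\left(\left(v^{2} + 7 v\right) - 10\right) \left(-2\right) + 3\right) = 12 - 3 \left(\left(-10 + v^{2} + 7 v\right) \left(-2\right) + 3\right) = 12 - 3 \left(\left(20 - 14 v - 2 v^{2}\right) + 3\right) = 12 - 3 \left(23 - 14 v - 2 v^{2}\right) = 12 + \left(-69 + 6 v^{2} + 42 v\right) = -57 + 6 v^{2} + 42 v$)
$\left(-49699 + 277682\right) \left(-300800 + l{\left(112 \right)}\right) = \left(-49699 + 277682\right) \left(-300800 + \left(-57 + 6 \cdot 112^{2} + 42 \cdot 112\right)\right) = 227983 \left(-300800 + \left(-57 + 6 \cdot 12544 + 4704\right)\right) = 227983 \left(-300800 + \left(-57 + 75264 + 4704\right)\right) = 227983 \left(-300800 + 79911\right) = 227983 \left(-220889\right) = -50358936887$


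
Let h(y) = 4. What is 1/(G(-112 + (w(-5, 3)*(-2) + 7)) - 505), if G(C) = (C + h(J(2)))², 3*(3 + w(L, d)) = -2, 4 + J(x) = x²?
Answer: 9/74416 ≈ 0.00012094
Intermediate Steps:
J(x) = -4 + x²
w(L, d) = -11/3 (w(L, d) = -3 + (⅓)*(-2) = -3 - ⅔ = -11/3)
G(C) = (4 + C)² (G(C) = (C + 4)² = (4 + C)²)
1/(G(-112 + (w(-5, 3)*(-2) + 7)) - 505) = 1/((4 + (-112 + (-11/3*(-2) + 7)))² - 505) = 1/((4 + (-112 + (22/3 + 7)))² - 505) = 1/((4 + (-112 + 43/3))² - 505) = 1/((4 - 293/3)² - 505) = 1/((-281/3)² - 505) = 1/(78961/9 - 505) = 1/(74416/9) = 9/74416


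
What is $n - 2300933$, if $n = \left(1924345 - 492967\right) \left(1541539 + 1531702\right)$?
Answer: $4398967255165$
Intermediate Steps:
$n = 4398969556098$ ($n = 1431378 \cdot 3073241 = 4398969556098$)
$n - 2300933 = 4398969556098 - 2300933 = 4398967255165$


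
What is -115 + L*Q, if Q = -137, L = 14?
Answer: -2033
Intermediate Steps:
-115 + L*Q = -115 + 14*(-137) = -115 - 1918 = -2033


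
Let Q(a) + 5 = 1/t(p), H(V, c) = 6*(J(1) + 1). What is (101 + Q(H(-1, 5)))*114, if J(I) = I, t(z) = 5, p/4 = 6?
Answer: 54834/5 ≈ 10967.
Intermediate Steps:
p = 24 (p = 4*6 = 24)
H(V, c) = 12 (H(V, c) = 6*(1 + 1) = 6*2 = 12)
Q(a) = -24/5 (Q(a) = -5 + 1/5 = -5 + ⅕ = -24/5)
(101 + Q(H(-1, 5)))*114 = (101 - 24/5)*114 = (481/5)*114 = 54834/5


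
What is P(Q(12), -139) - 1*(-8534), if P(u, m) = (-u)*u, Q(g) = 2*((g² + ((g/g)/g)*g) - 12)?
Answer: -62222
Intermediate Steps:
Q(g) = -22 + 2*g² (Q(g) = 2*((g² + (1/g)*g) - 12) = 2*((g² + g/g) - 12) = 2*((g² + 1) - 12) = 2*((1 + g²) - 12) = 2*(-11 + g²) = -22 + 2*g²)
P(u, m) = -u²
P(Q(12), -139) - 1*(-8534) = -(-22 + 2*12²)² - 1*(-8534) = -(-22 + 2*144)² + 8534 = -(-22 + 288)² + 8534 = -1*266² + 8534 = -1*70756 + 8534 = -70756 + 8534 = -62222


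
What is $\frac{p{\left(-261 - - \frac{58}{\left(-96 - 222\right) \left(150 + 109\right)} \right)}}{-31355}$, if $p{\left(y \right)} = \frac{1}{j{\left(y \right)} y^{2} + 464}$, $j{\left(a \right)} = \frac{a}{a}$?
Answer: $- \frac{1695874761}{3646968839170235420} \approx -4.6501 \cdot 10^{-10}$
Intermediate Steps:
$j{\left(a \right)} = 1$
$p{\left(y \right)} = \frac{1}{464 + y^{2}}$ ($p{\left(y \right)} = \frac{1}{1 y^{2} + 464} = \frac{1}{y^{2} + 464} = \frac{1}{464 + y^{2}}$)
$\frac{p{\left(-261 - - \frac{58}{\left(-96 - 222\right) \left(150 + 109\right)} \right)}}{-31355} = \frac{1}{\left(464 + \left(-261 - - \frac{58}{\left(-96 - 222\right) \left(150 + 109\right)}\right)^{2}\right) \left(-31355\right)} = \frac{1}{464 + \left(-261 - - \frac{58}{\left(-318\right) 259}\right)^{2}} \left(- \frac{1}{31355}\right) = \frac{1}{464 + \left(-261 - - \frac{58}{-82362}\right)^{2}} \left(- \frac{1}{31355}\right) = \frac{1}{464 + \left(-261 - \left(-58\right) \left(- \frac{1}{82362}\right)\right)^{2}} \left(- \frac{1}{31355}\right) = \frac{1}{464 + \left(-261 - \frac{29}{41181}\right)^{2}} \left(- \frac{1}{31355}\right) = \frac{1}{464 + \left(- \frac{10748270}{41181}\right)^{2}} \left(- \frac{1}{31355}\right) = \frac{1}{464 + \frac{115525307992900}{1695874761}} \left(- \frac{1}{31355}\right) = \frac{1}{\frac{116312193882004}{1695874761}} \left(- \frac{1}{31355}\right) = \frac{1695874761}{116312193882004} \left(- \frac{1}{31355}\right) = - \frac{1695874761}{3646968839170235420}$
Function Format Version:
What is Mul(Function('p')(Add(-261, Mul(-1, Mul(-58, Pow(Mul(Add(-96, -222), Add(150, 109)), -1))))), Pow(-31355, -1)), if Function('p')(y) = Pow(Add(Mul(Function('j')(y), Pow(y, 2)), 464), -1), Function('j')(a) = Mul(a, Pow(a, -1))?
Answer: Rational(-1695874761, 3646968839170235420) ≈ -4.6501e-10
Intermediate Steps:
Function('j')(a) = 1
Function('p')(y) = Pow(Add(464, Pow(y, 2)), -1) (Function('p')(y) = Pow(Add(Mul(1, Pow(y, 2)), 464), -1) = Pow(Add(Pow(y, 2), 464), -1) = Pow(Add(464, Pow(y, 2)), -1))
Mul(Function('p')(Add(-261, Mul(-1, Mul(-58, Pow(Mul(Add(-96, -222), Add(150, 109)), -1))))), Pow(-31355, -1)) = Mul(Pow(Add(464, Pow(Add(-261, Mul(-1, Mul(-58, Pow(Mul(Add(-96, -222), Add(150, 109)), -1)))), 2)), -1), Pow(-31355, -1)) = Mul(Pow(Add(464, Pow(Add(-261, Mul(-1, Mul(-58, Pow(Mul(-318, 259), -1)))), 2)), -1), Rational(-1, 31355)) = Mul(Pow(Add(464, Pow(Add(-261, Mul(-1, Mul(-58, Pow(-82362, -1)))), 2)), -1), Rational(-1, 31355)) = Mul(Pow(Add(464, Pow(Add(-261, Mul(-1, Mul(-58, Rational(-1, 82362)))), 2)), -1), Rational(-1, 31355)) = Mul(Pow(Add(464, Pow(Add(-261, Mul(-1, Rational(29, 41181))), 2)), -1), Rational(-1, 31355)) = Mul(Pow(Add(464, Pow(Add(-261, Rational(-29, 41181)), 2)), -1), Rational(-1, 31355)) = Mul(Pow(Add(464, Pow(Rational(-10748270, 41181), 2)), -1), Rational(-1, 31355)) = Mul(Pow(Add(464, Rational(115525307992900, 1695874761)), -1), Rational(-1, 31355)) = Mul(Pow(Rational(116312193882004, 1695874761), -1), Rational(-1, 31355)) = Mul(Rational(1695874761, 116312193882004), Rational(-1, 31355)) = Rational(-1695874761, 3646968839170235420)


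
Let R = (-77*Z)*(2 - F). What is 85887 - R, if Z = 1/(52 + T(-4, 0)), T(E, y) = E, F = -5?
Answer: 4123115/48 ≈ 85898.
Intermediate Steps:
Z = 1/48 (Z = 1/(52 - 4) = 1/48 ≈ 0.020833)
R = -539/48 (R = (-77*1/48)*(2 - 1*(-5)) = -77*(2 + 5)/48 = -77/48*7 = -539/48 ≈ -11.229)
85887 - R = 85887 - 1*(-539/48) = 85887 + 539/48 = 4123115/48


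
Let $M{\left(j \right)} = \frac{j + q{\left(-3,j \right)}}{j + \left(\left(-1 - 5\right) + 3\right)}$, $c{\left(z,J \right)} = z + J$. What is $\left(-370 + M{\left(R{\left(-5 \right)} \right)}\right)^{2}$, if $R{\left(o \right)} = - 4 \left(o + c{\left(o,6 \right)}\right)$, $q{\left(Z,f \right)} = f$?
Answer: $\frac{22829284}{169} \approx 1.3508 \cdot 10^{5}$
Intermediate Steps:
$c{\left(z,J \right)} = J + z$
$R{\left(o \right)} = -24 - 8 o$ ($R{\left(o \right)} = - 4 \left(o + \left(6 + o\right)\right) = - 4 \left(6 + 2 o\right) = -24 - 8 o$)
$M{\left(j \right)} = \frac{2 j}{-3 + j}$ ($M{\left(j \right)} = \frac{j + j}{j + \left(\left(-1 - 5\right) + 3\right)} = \frac{2 j}{j + \left(-6 + 3\right)} = \frac{2 j}{j - 3} = \frac{2 j}{-3 + j}$)
$\left(-370 + M{\left(R{\left(-5 \right)} \right)}\right)^{2} = \left(-370 + \frac{2 \left(-24 - -40\right)}{-3 - -16}\right)^{2} = \left(-370 + \frac{2 \left(-24 + 40\right)}{-3 + \left(-24 + 40\right)}\right)^{2} = \left(-370 + 2 \cdot 16 \frac{1}{-3 + 16}\right)^{2} = \left(-370 + 2 \cdot 16 \cdot \frac{1}{13}\right)^{2} = \left(-370 + \frac{32}{13}\right)^{2} = \left(- \frac{4778}{13}\right)^{2} = \frac{22829284}{169}$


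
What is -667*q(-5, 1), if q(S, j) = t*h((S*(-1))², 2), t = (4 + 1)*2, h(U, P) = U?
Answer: -166750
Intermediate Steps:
t = 10 (t = 5*2 = 10)
q(S, j) = 10*S² (q(S, j) = 10*(S*(-1))² = 10*(-S)² = 10*S²)
-667*q(-5, 1) = -6670*(-5)² = -6670*25 = -667*250 = -166750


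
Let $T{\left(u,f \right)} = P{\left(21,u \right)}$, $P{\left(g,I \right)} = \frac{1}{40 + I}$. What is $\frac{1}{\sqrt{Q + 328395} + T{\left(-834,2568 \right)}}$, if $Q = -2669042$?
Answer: $- \frac{794}{1475628132093} - \frac{630436 i \sqrt{2340647}}{1475628132093} \approx -5.3808 \cdot 10^{-10} - 0.00065363 i$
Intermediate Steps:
$T{\left(u,f \right)} = \frac{1}{40 + u}$
$\frac{1}{\sqrt{Q + 328395} + T{\left(-834,2568 \right)}} = \frac{1}{\sqrt{-2669042 + 328395} + \frac{1}{40 - 834}} = \frac{1}{\sqrt{-2340647} + \frac{1}{-794}} = \frac{1}{i \sqrt{2340647} - \frac{1}{794}} = \frac{1}{- \frac{1}{794} + i \sqrt{2340647}}$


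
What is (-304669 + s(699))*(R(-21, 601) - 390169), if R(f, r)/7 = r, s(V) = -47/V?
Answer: 27398629029412/233 ≈ 1.1759e+11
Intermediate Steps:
R(f, r) = 7*r
(-304669 + s(699))*(R(-21, 601) - 390169) = (-304669 - 47/699)*(7*601 - 390169) = (-304669 - 47*1/699)*(4207 - 390169) = (-304669 - 47/699)*(-385962) = -212963678/699*(-385962) = 27398629029412/233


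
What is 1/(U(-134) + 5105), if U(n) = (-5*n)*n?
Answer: -1/84675 ≈ -1.1810e-5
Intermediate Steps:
U(n) = -5*n**2
1/(U(-134) + 5105) = 1/(-5*(-134)**2 + 5105) = 1/(-5*17956 + 5105) = 1/(-89780 + 5105) = 1/(-84675) = -1/84675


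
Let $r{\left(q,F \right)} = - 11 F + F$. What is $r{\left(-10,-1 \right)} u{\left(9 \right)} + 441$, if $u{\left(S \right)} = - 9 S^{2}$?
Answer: $-6849$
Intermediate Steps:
$r{\left(q,F \right)} = - 10 F$
$r{\left(-10,-1 \right)} u{\left(9 \right)} + 441 = \left(-10\right) \left(-1\right) \left(- 9 \cdot 9^{2}\right) + 441 = 10 \left(\left(-9\right) 81\right) + 441 = 10 \left(-729\right) + 441 = -7290 + 441 = -6849$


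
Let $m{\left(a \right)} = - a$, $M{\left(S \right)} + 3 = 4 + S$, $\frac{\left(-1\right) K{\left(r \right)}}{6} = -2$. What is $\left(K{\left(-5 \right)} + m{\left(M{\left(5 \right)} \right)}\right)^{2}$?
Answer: $36$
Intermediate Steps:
$K{\left(r \right)} = 12$ ($K{\left(r \right)} = \left(-6\right) \left(-2\right) = 12$)
$M{\left(S \right)} = 1 + S$ ($M{\left(S \right)} = -3 + \left(4 + S\right) = 1 + S$)
$\left(K{\left(-5 \right)} + m{\left(M{\left(5 \right)} \right)}\right)^{2} = \left(12 - \left(1 + 5\right)\right)^{2} = \left(12 - 6\right)^{2} = 6^{2} = 36$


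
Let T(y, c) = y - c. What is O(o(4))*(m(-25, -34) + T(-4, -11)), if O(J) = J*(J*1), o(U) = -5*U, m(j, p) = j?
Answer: -7200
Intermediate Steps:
O(J) = J² (O(J) = J*J = J²)
O(o(4))*(m(-25, -34) + T(-4, -11)) = (-5*4)²*(-25 + (-4 - 1*(-11))) = (-20)²*(-25 + (-4 + 11)) = 400*(-25 + 7) = 400*(-18) = -7200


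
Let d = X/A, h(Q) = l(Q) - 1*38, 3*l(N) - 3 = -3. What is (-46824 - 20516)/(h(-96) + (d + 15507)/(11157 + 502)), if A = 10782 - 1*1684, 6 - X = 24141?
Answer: 204085571768/111135359 ≈ 1836.4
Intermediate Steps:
X = -24135 (X = 6 - 1*24141 = 6 - 24141 = -24135)
l(N) = 0 (l(N) = 1 + (⅓)*(-3) = 1 - 1 = 0)
A = 9098 (A = 10782 - 1684 = 9098)
h(Q) = -38 (h(Q) = 0 - 1*38 = 0 - 38 = -38)
d = -24135/9098 ≈ -2.6528
(-46824 - 20516)/(h(-96) + (d + 15507)/(11157 + 502)) = (-46824 - 20516)/(-38 + (-24135/9098 + 15507)/(11157 + 502)) = -67340/(-38 + (141058551/9098)/11659) = -67340/(-38 + (141058551/9098)*(1/11659)) = -67340/(-38 + 141058551/106073582) = -67340/(-3889737565/106073582) = -67340*(-106073582/3889737565) = 204085571768/111135359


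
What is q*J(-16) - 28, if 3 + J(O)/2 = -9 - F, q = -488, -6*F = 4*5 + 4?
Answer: 7780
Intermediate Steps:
F = -4 (F = -(4*5 + 4)/6 = -(20 + 4)/6 = -⅙*24 = -4)
J(O) = -16 (J(O) = -6 + 2*(-9 - 1*(-4)) = -6 + 2*(-9 + 4) = -6 + 2*(-5) = -6 - 10 = -16)
q*J(-16) - 28 = -488*(-16) - 28 = 7808 - 28 = 7780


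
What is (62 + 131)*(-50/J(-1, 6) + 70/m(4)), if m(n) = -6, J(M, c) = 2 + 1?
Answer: -16405/3 ≈ -5468.3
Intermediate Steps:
J(M, c) = 3
(62 + 131)*(-50/J(-1, 6) + 70/m(4)) = (62 + 131)*(-50/3 + 70/(-6)) = 193*(-50*⅓ + 70*(-⅙)) = 193*(-50/3 - 35/3) = 193*(-85/3) = -16405/3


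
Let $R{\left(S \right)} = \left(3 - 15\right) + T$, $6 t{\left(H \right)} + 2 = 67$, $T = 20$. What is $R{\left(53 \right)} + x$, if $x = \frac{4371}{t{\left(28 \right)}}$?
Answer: $\frac{26746}{65} \approx 411.48$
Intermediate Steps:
$t{\left(H \right)} = \frac{65}{6}$ ($t{\left(H \right)} = - \frac{1}{3} + \frac{1}{6} \cdot 67 = - \frac{1}{3} + \frac{67}{6} = \frac{65}{6}$)
$x = \frac{26226}{65}$ ($x = \frac{4371}{\frac{65}{6}} = 4371 \cdot \frac{6}{65} = \frac{26226}{65} \approx 403.48$)
$R{\left(S \right)} = 8$ ($R{\left(S \right)} = \left(3 - 15\right) + 20 = -12 + 20 = 8$)
$R{\left(53 \right)} + x = 8 + \frac{26226}{65} = \frac{26746}{65}$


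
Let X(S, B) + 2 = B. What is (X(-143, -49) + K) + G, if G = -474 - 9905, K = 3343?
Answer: -7087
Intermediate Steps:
X(S, B) = -2 + B
G = -10379
(X(-143, -49) + K) + G = ((-2 - 49) + 3343) - 10379 = (-51 + 3343) - 10379 = 3292 - 10379 = -7087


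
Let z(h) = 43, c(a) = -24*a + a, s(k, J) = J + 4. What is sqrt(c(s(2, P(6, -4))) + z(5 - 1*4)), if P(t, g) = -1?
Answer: I*sqrt(26) ≈ 5.099*I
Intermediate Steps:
s(k, J) = 4 + J
c(a) = -23*a
sqrt(c(s(2, P(6, -4))) + z(5 - 1*4)) = sqrt(-23*(4 - 1) + 43) = sqrt(-23*3 + 43) = sqrt(-69 + 43) = sqrt(-26) = I*sqrt(26)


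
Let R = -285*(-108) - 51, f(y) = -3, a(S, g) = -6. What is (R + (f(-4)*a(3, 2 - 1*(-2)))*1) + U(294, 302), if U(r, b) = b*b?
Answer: 121951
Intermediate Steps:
R = 30729 (R = 30780 - 51 = 30729)
U(r, b) = b²
(R + (f(-4)*a(3, 2 - 1*(-2)))*1) + U(294, 302) = (30729 - 3*(-6)*1) + 302² = (30729 + 18*1) + 91204 = (30729 + 18) + 91204 = 30747 + 91204 = 121951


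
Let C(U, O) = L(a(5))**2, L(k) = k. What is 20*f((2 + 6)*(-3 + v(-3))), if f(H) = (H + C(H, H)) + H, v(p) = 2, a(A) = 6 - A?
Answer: -300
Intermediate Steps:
C(U, O) = 1 (C(U, O) = (6 - 1*5)**2 = (6 - 5)**2 = 1**2 = 1)
f(H) = 1 + 2*H (f(H) = (H + 1) + H = (1 + H) + H = 1 + 2*H)
20*f((2 + 6)*(-3 + v(-3))) = 20*(1 + 2*((2 + 6)*(-3 + 2))) = 20*(1 + 2*(8*(-1))) = 20*(1 + 2*(-8)) = 20*(1 - 16) = 20*(-15) = -300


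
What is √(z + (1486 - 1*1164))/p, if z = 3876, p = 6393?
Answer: √4198/6393 ≈ 0.010135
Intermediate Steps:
√(z + (1486 - 1*1164))/p = √(3876 + (1486 - 1*1164))/6393 = √(3876 + (1486 - 1164))*(1/6393) = √(3876 + 322)*(1/6393) = √4198*(1/6393) = √4198/6393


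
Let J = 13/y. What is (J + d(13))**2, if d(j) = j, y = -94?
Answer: 1461681/8836 ≈ 165.42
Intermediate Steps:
J = -13/94 (J = 13/(-94) = 13*(-1/94) = -13/94 ≈ -0.13830)
(J + d(13))**2 = (-13/94 + 13)**2 = (1209/94)**2 = 1461681/8836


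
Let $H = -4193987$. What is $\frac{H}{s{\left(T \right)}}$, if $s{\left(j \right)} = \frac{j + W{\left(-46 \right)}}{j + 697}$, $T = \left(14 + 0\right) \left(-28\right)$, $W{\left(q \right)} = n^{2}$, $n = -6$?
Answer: $\frac{1279166035}{356} \approx 3.5932 \cdot 10^{6}$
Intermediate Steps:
$W{\left(q \right)} = 36$ ($W{\left(q \right)} = \left(-6\right)^{2} = 36$)
$T = -392$ ($T = 14 \left(-28\right) = -392$)
$s{\left(j \right)} = \frac{36 + j}{697 + j}$ ($s{\left(j \right)} = \frac{j + 36}{j + 697} = \frac{36 + j}{697 + j}$)
$\frac{H}{s{\left(T \right)}} = - \frac{4193987}{\frac{1}{697 - 392} \left(36 - 392\right)} = - \frac{4193987}{\frac{1}{305} \left(-356\right)} = - \frac{4193987}{- \frac{356}{305}} = \left(-4193987\right) \left(- \frac{305}{356}\right) = \frac{1279166035}{356}$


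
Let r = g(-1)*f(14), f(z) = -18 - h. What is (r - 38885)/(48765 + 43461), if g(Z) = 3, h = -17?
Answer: -19444/46113 ≈ -0.42166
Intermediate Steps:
f(z) = -1 (f(z) = -18 - 1*(-17) = -18 + 17 = -1)
r = -3 (r = 3*(-1) = -3)
(r - 38885)/(48765 + 43461) = (-3 - 38885)/(48765 + 43461) = -38888/92226 = -38888*1/92226 = -19444/46113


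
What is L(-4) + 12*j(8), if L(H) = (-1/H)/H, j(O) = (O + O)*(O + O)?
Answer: 49151/16 ≈ 3071.9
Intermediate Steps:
j(O) = 4*O**2 (j(O) = (2*O)*(2*O) = 4*O**2)
L(H) = -1/H**2
L(-4) + 12*j(8) = -1/(-4)**2 + 12*(4*8**2) = -1*1/16 + 12*(4*64) = -1/16 + 12*256 = -1/16 + 3072 = 49151/16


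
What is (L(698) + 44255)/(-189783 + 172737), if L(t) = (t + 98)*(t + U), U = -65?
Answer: -548123/17046 ≈ -32.156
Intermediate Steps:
L(t) = (-65 + t)*(98 + t) (L(t) = (t + 98)*(t - 65) = (98 + t)*(-65 + t) = (-65 + t)*(98 + t))
(L(698) + 44255)/(-189783 + 172737) = ((-6370 + 698**2 + 33*698) + 44255)/(-189783 + 172737) = ((-6370 + 487204 + 23034) + 44255)/(-17046) = (503868 + 44255)*(-1/17046) = 548123*(-1/17046) = -548123/17046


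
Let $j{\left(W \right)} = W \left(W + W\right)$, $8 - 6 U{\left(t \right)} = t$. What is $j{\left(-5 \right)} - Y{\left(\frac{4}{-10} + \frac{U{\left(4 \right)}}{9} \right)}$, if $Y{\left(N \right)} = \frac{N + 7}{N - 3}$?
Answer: $\frac{23351}{449} \approx 52.007$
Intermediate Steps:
$U{\left(t \right)} = \frac{4}{3} - \frac{t}{6}$
$j{\left(W \right)} = 2 W^{2}$ ($j{\left(W \right)} = W 2 W = 2 W^{2}$)
$Y{\left(N \right)} = \frac{7 + N}{-3 + N}$
$j{\left(-5 \right)} - Y{\left(\frac{4}{-10} + \frac{U{\left(4 \right)}}{9} \right)} = 2 \left(-5\right)^{2} - \frac{7 + \left(\frac{4}{-10} + \frac{\frac{4}{3} - \frac{2}{3}}{9}\right)}{-3 + \left(\frac{4}{-10} + \frac{\frac{4}{3} - \frac{2}{3}}{9}\right)} = 2 \cdot 25 - \frac{7 + \left(4 \left(- \frac{1}{10}\right) + \left(\frac{4}{3} - \frac{2}{3}\right) \frac{1}{9}\right)}{-3 + \left(4 \left(- \frac{1}{10}\right) + \left(\frac{4}{3} - \frac{2}{3}\right) \frac{1}{9}\right)} = 50 - \frac{7 + \left(- \frac{2}{5} + \frac{2}{3} \cdot \frac{1}{9}\right)}{-3 + \left(- \frac{2}{5} + \frac{2}{3} \cdot \frac{1}{9}\right)} = 50 - \frac{7 + \left(- \frac{2}{5} + \frac{2}{27}\right)}{-3 + \left(- \frac{2}{5} + \frac{2}{27}\right)} = 50 - \frac{7 - \frac{44}{135}}{-3 - \frac{44}{135}} = 50 - \frac{1}{- \frac{449}{135}} \cdot \frac{901}{135} = 50 - \left(- \frac{135}{449}\right) \frac{901}{135} = 50 - - \frac{901}{449} = 50 + \frac{901}{449} = \frac{23351}{449}$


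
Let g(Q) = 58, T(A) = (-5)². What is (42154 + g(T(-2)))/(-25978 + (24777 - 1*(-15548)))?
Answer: 42212/14347 ≈ 2.9422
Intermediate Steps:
T(A) = 25
(42154 + g(T(-2)))/(-25978 + (24777 - 1*(-15548))) = (42154 + 58)/(-25978 + (24777 - 1*(-15548))) = 42212/(-25978 + (24777 + 15548)) = 42212/(-25978 + 40325) = 42212/14347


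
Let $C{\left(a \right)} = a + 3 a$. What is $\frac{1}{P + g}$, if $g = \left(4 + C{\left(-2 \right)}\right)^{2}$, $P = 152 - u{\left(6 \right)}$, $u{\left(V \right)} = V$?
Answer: $\frac{1}{162} \approx 0.0061728$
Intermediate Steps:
$C{\left(a \right)} = 4 a$
$P = 146$ ($P = 152 - 6 = 146$)
$g = 16$ ($g = \left(4 + 4 \left(-2\right)\right)^{2} = \left(4 - 8\right)^{2} = \left(-4\right)^{2} = 16$)
$\frac{1}{P + g} = \frac{1}{146 + 16} = \frac{1}{162}$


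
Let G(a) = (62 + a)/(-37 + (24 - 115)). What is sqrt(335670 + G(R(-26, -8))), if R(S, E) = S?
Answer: sqrt(21482862)/8 ≈ 579.37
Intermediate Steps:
G(a) = -31/64 - a/128 (G(a) = (62 + a)/(-37 - 91) = (62 + a)/(-128) = (62 + a)*(-1/128) = -31/64 - a/128)
sqrt(335670 + G(R(-26, -8))) = sqrt(335670 + (-31/64 - 1/128*(-26))) = sqrt(335670 + (-31/64 + 13/64)) = sqrt(335670 - 9/32) = sqrt(10741431/32) = sqrt(21482862)/8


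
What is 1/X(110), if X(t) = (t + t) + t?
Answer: 1/330 ≈ 0.0030303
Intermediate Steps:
X(t) = 3*t (X(t) = 2*t + t = 3*t)
1/X(110) = 1/(3*110) = 1/330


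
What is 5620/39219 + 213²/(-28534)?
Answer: -1618965731/1119074946 ≈ -1.4467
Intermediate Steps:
5620/39219 + 213²/(-28534) = 5620*(1/39219) + 45369*(-1/28534) = 5620/39219 - 45369/28534 = -1618965731/1119074946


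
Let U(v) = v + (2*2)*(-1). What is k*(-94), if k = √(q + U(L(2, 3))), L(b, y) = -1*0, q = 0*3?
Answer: -188*I ≈ -188.0*I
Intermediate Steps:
q = 0
L(b, y) = 0
U(v) = -4 + v (U(v) = v + 4*(-1) = v - 4 = -4 + v)
k = 2*I (k = √(0 + (-4 + 0)) = √(0 - 4) = √(-4) = 2*I ≈ 2.0*I)
k*(-94) = (2*I)*(-94) = -188*I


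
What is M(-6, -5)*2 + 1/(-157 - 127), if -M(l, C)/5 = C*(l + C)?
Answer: -156201/284 ≈ -550.00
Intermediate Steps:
M(l, C) = -5*C*(C + l) (M(l, C) = -5*C*(l + C) = -5*C*(C + l))
M(-6, -5)*2 + 1/(-157 - 127) = -5*(-5)*(-5 - 6)*2 + 1/(-157 - 127) = -5*(-5)*(-11)*2 + 1/(-284) = -275*2 - 1/284 = -550 - 1/284 = -156201/284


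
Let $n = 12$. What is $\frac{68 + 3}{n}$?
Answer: $\frac{71}{12} \approx 5.9167$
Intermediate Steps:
$\frac{68 + 3}{n} = \frac{68 + 3}{12} = 71 \cdot \frac{1}{12} = \frac{71}{12}$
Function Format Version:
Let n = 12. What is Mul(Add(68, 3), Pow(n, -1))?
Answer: Rational(71, 12) ≈ 5.9167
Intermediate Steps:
Mul(Add(68, 3), Pow(n, -1)) = Mul(Add(68, 3), Pow(12, -1)) = Mul(71, Rational(1, 12)) = Rational(71, 12)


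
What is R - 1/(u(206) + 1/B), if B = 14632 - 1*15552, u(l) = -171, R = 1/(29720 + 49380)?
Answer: 72929321/12444091100 ≈ 0.0058606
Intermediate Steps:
R = 1/79100 ≈ 1.2642e-5
B = -920 (B = 14632 - 15552 = -920)
R - 1/(u(206) + 1/B) = 1/79100 - 1/(-171 + 1/(-920)) = 1/79100 - 1/(-171 - 1/920) = 1/79100 - 1/(-157321/920) = 1/79100 - 1*(-920/157321) = 1/79100 + 920/157321 = 72929321/12444091100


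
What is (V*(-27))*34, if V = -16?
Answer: 14688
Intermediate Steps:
(V*(-27))*34 = -16*(-27)*34 = 432*34 = 14688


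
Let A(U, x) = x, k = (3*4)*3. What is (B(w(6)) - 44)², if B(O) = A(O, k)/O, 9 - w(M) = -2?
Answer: 200704/121 ≈ 1658.7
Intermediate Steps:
k = 36 (k = 12*3 = 36)
w(M) = 11 (w(M) = 9 - 1*(-2) = 9 + 2 = 11)
B(O) = 36/O
(B(w(6)) - 44)² = (36/11 - 44)² = (-448/11)² = 200704/121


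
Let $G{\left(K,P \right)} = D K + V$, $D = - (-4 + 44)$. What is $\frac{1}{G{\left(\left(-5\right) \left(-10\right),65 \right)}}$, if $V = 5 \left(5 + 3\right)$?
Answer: $- \frac{1}{1960} \approx -0.0005102$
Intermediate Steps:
$V = 40$ ($V = 5 \cdot 8 = 40$)
$D = -40$ ($D = \left(-1\right) 40 = -40$)
$G{\left(K,P \right)} = 40 - 40 K$ ($G{\left(K,P \right)} = - 40 K + 40 = 40 - 40 K$)
$\frac{1}{G{\left(\left(-5\right) \left(-10\right),65 \right)}} = \frac{1}{40 - 40 \left(\left(-5\right) \left(-10\right)\right)} = \frac{1}{40 - 2000} = \frac{1}{-1960} = - \frac{1}{1960}$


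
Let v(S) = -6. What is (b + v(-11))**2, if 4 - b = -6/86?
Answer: 6889/1849 ≈ 3.7258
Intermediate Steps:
b = 175/43 (b = 4 - (-6)/86 = 4 - 1*(-3/43) = 4 + 3/43 = 175/43 ≈ 4.0698)
(b + v(-11))**2 = (175/43 - 6)**2 = (-83/43)**2 = 6889/1849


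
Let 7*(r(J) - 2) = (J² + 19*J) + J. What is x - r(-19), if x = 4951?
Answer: 34662/7 ≈ 4951.7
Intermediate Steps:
r(J) = 2 + J²/7 + 20*J/7 (r(J) = 2 + ((J² + 19*J) + J)/7 = 2 + (J² + 20*J)/7 = 2 + (J²/7 + 20*J/7) = 2 + J²/7 + 20*J/7)
x - r(-19) = 4951 - (2 + (⅐)*(-19)² + (20/7)*(-19)) = 4951 - (2 + (⅐)*361 - 380/7) = 4951 - (2 + 361/7 - 380/7) = 4951 - 1*(-5/7) = 4951 + 5/7 = 34662/7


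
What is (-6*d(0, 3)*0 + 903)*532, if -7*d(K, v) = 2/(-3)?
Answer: 480396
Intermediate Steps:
d(K, v) = 2/21 (d(K, v) = -2/(7*(-3)) = -2*(-1)/(7*3) = -⅐*(-⅔) = 2/21)
(-6*d(0, 3)*0 + 903)*532 = (-6*2/21*0 + 903)*532 = (-4/7*0 + 903)*532 = (0 + 903)*532 = 903*532 = 480396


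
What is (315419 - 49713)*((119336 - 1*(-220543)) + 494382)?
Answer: 221668153266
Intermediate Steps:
(315419 - 49713)*((119336 - 1*(-220543)) + 494382) = 265706*((119336 + 220543) + 494382) = 265706*(339879 + 494382) = 265706*834261 = 221668153266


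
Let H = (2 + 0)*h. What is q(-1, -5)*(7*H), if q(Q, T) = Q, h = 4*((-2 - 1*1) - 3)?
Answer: 336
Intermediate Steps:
h = -24 (h = 4*((-2 - 1) - 3) = 4*(-3 - 3) = 4*(-6) = -24)
H = -48 (H = (2 + 0)*(-24) = 2*(-24) = -48)
q(-1, -5)*(7*H) = -7*(-48) = -1*(-336) = 336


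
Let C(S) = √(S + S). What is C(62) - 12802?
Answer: -12802 + 2*√31 ≈ -12791.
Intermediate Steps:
C(S) = √2*√S (C(S) = √(2*S) = √2*√S)
C(62) - 12802 = √2*√62 - 12802 = 2*√31 - 12802 = -12802 + 2*√31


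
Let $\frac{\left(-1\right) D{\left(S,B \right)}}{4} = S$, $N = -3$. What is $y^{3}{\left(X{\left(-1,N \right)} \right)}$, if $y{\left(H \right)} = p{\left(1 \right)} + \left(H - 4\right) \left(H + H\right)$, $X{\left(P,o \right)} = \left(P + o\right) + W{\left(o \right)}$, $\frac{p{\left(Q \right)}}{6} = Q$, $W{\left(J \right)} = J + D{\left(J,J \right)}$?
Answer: $4096$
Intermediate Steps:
$D{\left(S,B \right)} = - 4 S$
$W{\left(J \right)} = - 3 J$ ($W{\left(J \right)} = J - 4 J = - 3 J$)
$p{\left(Q \right)} = 6 Q$
$X{\left(P,o \right)} = P - 2 o$ ($X{\left(P,o \right)} = \left(P + o\right) - 3 o = P - 2 o$)
$y{\left(H \right)} = 6 + 2 H \left(-4 + H\right)$ ($y{\left(H \right)} = 6 \cdot 1 + \left(H - 4\right) \left(H + H\right) = 6 + \left(-4 + H\right) 2 H = 6 + 2 H \left(-4 + H\right)$)
$y^{3}{\left(X{\left(-1,N \right)} \right)} = \left(6 - 8 \left(-1 - -6\right) + 2 \left(-1 - -6\right)^{2}\right)^{3} = \left(6 - 8 \left(-1 + 6\right) + 2 \left(-1 + 6\right)^{2}\right)^{3} = \left(6 - 40 + 2 \cdot 5^{2}\right)^{3} = \left(6 - 40 + 2 \cdot 25\right)^{3} = \left(6 - 40 + 50\right)^{3} = 16^{3} = 4096$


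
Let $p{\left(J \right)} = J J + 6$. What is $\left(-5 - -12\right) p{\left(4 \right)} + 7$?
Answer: $161$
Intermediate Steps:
$p{\left(J \right)} = 6 + J^{2}$ ($p{\left(J \right)} = J^{2} + 6 = 6 + J^{2}$)
$\left(-5 - -12\right) p{\left(4 \right)} + 7 = \left(-5 - -12\right) \left(6 + 4^{2}\right) + 7 = \left(-5 + 12\right) \left(6 + 16\right) + 7 = 7 \cdot 22 + 7 = 154 + 7 = 161$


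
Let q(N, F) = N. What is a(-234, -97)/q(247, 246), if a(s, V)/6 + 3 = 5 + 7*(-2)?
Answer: -72/247 ≈ -0.29150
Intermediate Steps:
a(s, V) = -72 (a(s, V) = -18 + 6*(5 + 7*(-2)) = -18 + 6*(5 - 14) = -18 + 6*(-9) = -18 - 54 = -72)
a(-234, -97)/q(247, 246) = -72/247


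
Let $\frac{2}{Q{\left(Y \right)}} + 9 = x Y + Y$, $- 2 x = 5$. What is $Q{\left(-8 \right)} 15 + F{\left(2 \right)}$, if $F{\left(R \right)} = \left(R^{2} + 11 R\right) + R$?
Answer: $38$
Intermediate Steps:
$x = - \frac{5}{2}$ ($x = \left(- \frac{1}{2}\right) 5 = - \frac{5}{2} \approx -2.5$)
$F{\left(R \right)} = R^{2} + 12 R$
$Q{\left(Y \right)} = \frac{2}{-9 - \frac{3 Y}{2}}$ ($Q{\left(Y \right)} = \frac{2}{-9 + \left(- \frac{5 Y}{2} + Y\right)} = \frac{2}{-9 - \frac{3 Y}{2}}$)
$Q{\left(-8 \right)} 15 + F{\left(2 \right)} = \frac{4}{3 \left(-6 - -8\right)} 15 + 2 \left(12 + 2\right) = \frac{4}{3 \left(-6 + 8\right)} 15 + 2 \cdot 14 = \frac{4}{3 \cdot 2} \cdot 15 + 28 = \frac{4}{3} \cdot \frac{1}{2} \cdot 15 + 28 = \frac{2}{3} \cdot 15 + 28 = 10 + 28 = 38$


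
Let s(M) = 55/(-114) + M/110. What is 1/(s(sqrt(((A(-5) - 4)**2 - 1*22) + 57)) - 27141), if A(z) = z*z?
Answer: -1067010385650/28960243661092501 - 714780*sqrt(119)/28960243661092501 ≈ -3.6844e-5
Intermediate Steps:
A(z) = z**2
s(M) = -55/114 + M/110 (s(M) = 55*(-1/114) + M*(1/110) = -55/114 + M/110)
1/(s(sqrt(((A(-5) - 4)**2 - 1*22) + 57)) - 27141) = 1/((-55/114 + sqrt((((-5)**2 - 4)**2 - 1*22) + 57)/110) - 27141) = 1/((-55/114 + sqrt(((25 - 4)**2 - 22) + 57)/110) - 27141) = 1/((-55/114 + sqrt((21**2 - 22) + 57)/110) - 27141) = 1/((-55/114 + sqrt((441 - 22) + 57)/110) - 27141) = 1/((-55/114 + sqrt(419 + 57)/110) - 27141) = 1/((-55/114 + sqrt(476)/110) - 27141) = 1/((-55/114 + (2*sqrt(119))/110) - 27141) = 1/((-55/114 + sqrt(119)/55) - 27141) = 1/(-3094129/114 + sqrt(119)/55)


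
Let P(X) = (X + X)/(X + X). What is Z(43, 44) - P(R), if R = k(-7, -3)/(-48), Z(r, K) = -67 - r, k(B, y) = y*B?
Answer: -111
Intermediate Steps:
k(B, y) = B*y
R = -7/16 (R = -7*(-3)/(-48) = 21*(-1/48) = -7/16 ≈ -0.43750)
P(X) = 1 (P(X) = (2*X)/((2*X)) = (2*X)*(1/(2*X)) = 1)
Z(43, 44) - P(R) = (-67 - 1*43) - 1*1 = (-67 - 43) - 1 = -110 - 1 = -111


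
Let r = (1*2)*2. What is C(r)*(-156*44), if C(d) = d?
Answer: -27456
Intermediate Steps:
r = 4 (r = 2*2 = 4)
C(r)*(-156*44) = 4*(-156*44) = 4*(-6864) = -27456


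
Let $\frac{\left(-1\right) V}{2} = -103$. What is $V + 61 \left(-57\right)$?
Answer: $-3271$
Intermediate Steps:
$V = 206$ ($V = \left(-2\right) \left(-103\right) = 206$)
$V + 61 \left(-57\right) = 206 + 61 \left(-57\right) = 206 - 3477 = -3271$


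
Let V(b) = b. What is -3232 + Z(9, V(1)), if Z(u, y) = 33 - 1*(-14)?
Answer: -3185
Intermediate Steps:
Z(u, y) = 47 (Z(u, y) = 33 + 14 = 47)
-3232 + Z(9, V(1)) = -3232 + 47 = -3185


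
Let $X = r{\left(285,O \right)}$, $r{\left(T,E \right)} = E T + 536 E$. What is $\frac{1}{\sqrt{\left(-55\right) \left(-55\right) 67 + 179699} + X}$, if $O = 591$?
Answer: $\frac{161737}{78476444049} - \frac{\sqrt{42486}}{78476444049} \approx 2.0583 \cdot 10^{-6}$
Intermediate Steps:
$r{\left(T,E \right)} = 536 E + E T$
$X = 485211$ ($X = 591 \left(536 + 285\right) = 591 \cdot 821 = 485211$)
$\frac{1}{\sqrt{\left(-55\right) \left(-55\right) 67 + 179699} + X} = \frac{1}{\sqrt{\left(-55\right) \left(-55\right) 67 + 179699} + 485211} = \frac{1}{\sqrt{3025 \cdot 67 + 179699} + 485211} = \frac{1}{\sqrt{202675 + 179699} + 485211} = \frac{1}{\sqrt{382374} + 485211} = \frac{1}{3 \sqrt{42486} + 485211} = \frac{1}{485211 + 3 \sqrt{42486}}$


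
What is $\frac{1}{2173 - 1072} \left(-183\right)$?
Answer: $- \frac{61}{367} \approx -0.16621$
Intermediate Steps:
$\frac{1}{2173 - 1072} \left(-183\right) = \frac{1}{1101} \left(-183\right) = - \frac{61}{367}$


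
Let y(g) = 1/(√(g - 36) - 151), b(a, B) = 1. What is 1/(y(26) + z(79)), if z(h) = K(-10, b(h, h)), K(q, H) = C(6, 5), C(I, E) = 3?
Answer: 34141/102197 + I*√10/204394 ≈ 0.33407 + 1.5471e-5*I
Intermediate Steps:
K(q, H) = 3
z(h) = 3
y(g) = 1/(-151 + √(-36 + g)) (y(g) = 1/(√(-36 + g) - 151) = 1/(-151 + √(-36 + g)))
1/(y(26) + z(79)) = 1/(1/(-151 + √(-36 + 26)) + 3) = 1/(1/(-151 + √(-10)) + 3) = 1/(1/(-151 + I*√10) + 3) = 1/(3 + 1/(-151 + I*√10))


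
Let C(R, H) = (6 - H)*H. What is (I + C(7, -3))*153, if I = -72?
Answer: -15147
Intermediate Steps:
C(R, H) = H*(6 - H)
(I + C(7, -3))*153 = (-72 - 3*(6 - 1*(-3)))*153 = (-72 - 3*(6 + 3))*153 = (-72 - 3*9)*153 = (-72 - 27)*153 = -99*153 = -15147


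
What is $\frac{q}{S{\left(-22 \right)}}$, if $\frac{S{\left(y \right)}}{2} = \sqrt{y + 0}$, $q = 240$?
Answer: $- \frac{60 i \sqrt{22}}{11} \approx - 25.584 i$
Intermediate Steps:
$S{\left(y \right)} = 2 \sqrt{y}$ ($S{\left(y \right)} = 2 \sqrt{y + 0} = 2 \sqrt{y}$)
$\frac{q}{S{\left(-22 \right)}} = \frac{240}{2 \sqrt{-22}} = \frac{240}{2 i \sqrt{22}} = 240 \left(- \frac{i \sqrt{22}}{44}\right) = - \frac{60 i \sqrt{22}}{11}$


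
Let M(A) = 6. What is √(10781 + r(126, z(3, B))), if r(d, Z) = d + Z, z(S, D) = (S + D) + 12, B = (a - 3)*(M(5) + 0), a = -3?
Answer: √10886 ≈ 104.34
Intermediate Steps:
B = -36 (B = (-3 - 3)*(6 + 0) = -6*6 = -36)
z(S, D) = 12 + D + S (z(S, D) = (D + S) + 12 = 12 + D + S)
r(d, Z) = Z + d
√(10781 + r(126, z(3, B))) = √(10781 + ((12 - 36 + 3) + 126)) = √(10781 + (-21 + 126)) = √(10781 + 105) = √10886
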